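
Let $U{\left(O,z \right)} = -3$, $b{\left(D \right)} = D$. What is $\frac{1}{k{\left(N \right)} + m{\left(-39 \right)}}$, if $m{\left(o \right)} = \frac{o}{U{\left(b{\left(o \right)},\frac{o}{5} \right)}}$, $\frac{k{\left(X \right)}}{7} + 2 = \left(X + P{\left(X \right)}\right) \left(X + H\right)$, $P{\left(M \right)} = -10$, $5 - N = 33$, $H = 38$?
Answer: $- \frac{1}{2661} \approx -0.0003758$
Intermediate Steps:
$N = -28$ ($N = 5 - 33 = -28$)
$k{\left(X \right)} = -14 + 7 \left(-10 + X\right) \left(38 + X\right)$ ($k{\left(X \right)} = -14 + 7 \left(X - 10\right) \left(X + 38\right) = -14 + 7 \left(-10 + X\right) \left(38 + X\right)$)
$m{\left(o \right)} = - \frac{o}{3}$ ($m{\left(o \right)} = \frac{o}{-3} = o \left(- \frac{1}{3}\right) = - \frac{o}{3}$)
$\frac{1}{k{\left(N \right)} + m{\left(-39 \right)}} = \frac{1}{\left(-2674 + 7 \left(-28\right)^{2} + 196 \left(-28\right)\right) - -13} = \frac{1}{\left(-2674 + 7 \cdot 784 - 5488\right) + 13} = \frac{1}{\left(-2674 + 5488 - 5488\right) + 13} = \frac{1}{-2674 + 13} = \frac{1}{-2661} = - \frac{1}{2661}$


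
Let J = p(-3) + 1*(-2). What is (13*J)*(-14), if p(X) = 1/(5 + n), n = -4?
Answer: 182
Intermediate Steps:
p(X) = 1 (p(X) = 1/(5 - 4) = 1/1 = 1)
J = -1 (J = 1 + 1*(-2) = 1 - 2 = -1)
(13*J)*(-14) = (13*(-1))*(-14) = -13*(-14) = 182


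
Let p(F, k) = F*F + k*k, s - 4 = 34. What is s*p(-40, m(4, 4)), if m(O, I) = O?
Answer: 61408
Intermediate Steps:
s = 38 (s = 4 + 34 = 38)
p(F, k) = F**2 + k**2
s*p(-40, m(4, 4)) = 38*((-40)**2 + 4**2) = 38*(1600 + 16) = 38*1616 = 61408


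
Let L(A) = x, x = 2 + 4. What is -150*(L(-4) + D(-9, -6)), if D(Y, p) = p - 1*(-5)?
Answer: -750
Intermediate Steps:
x = 6
L(A) = 6
D(Y, p) = 5 + p (D(Y, p) = p + 5 = 5 + p)
-150*(L(-4) + D(-9, -6)) = -150*(6 + (5 - 6)) = -150*(6 - 1) = -150*5 = -750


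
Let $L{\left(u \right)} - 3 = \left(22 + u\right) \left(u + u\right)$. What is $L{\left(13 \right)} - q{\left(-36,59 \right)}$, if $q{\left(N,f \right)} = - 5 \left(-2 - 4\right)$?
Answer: $883$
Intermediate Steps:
$q{\left(N,f \right)} = 30$ ($q{\left(N,f \right)} = \left(-5\right) \left(-6\right) = 30$)
$L{\left(u \right)} = 3 + 2 u \left(22 + u\right)$ ($L{\left(u \right)} = 3 + \left(22 + u\right) \left(u + u\right) = 3 + \left(22 + u\right) 2 u = 3 + 2 u \left(22 + u\right)$)
$L{\left(13 \right)} - q{\left(-36,59 \right)} = \left(3 + 2 \cdot 13^{2} + 44 \cdot 13\right) - 30 = \left(3 + 2 \cdot 169 + 572\right) - 30 = \left(3 + 338 + 572\right) - 30 = 913 - 30 = 883$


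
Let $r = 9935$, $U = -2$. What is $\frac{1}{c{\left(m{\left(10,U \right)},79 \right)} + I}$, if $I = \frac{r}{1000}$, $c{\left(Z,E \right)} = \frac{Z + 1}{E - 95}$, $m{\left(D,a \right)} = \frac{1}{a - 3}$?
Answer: $\frac{200}{1977} \approx 0.10116$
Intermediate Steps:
$m{\left(D,a \right)} = \frac{1}{-3 + a}$
$c{\left(Z,E \right)} = \frac{1 + Z}{-95 + E}$
$I = \frac{1987}{200}$ ($I = \frac{9935}{1000} = 9935 \cdot \frac{1}{1000} = \frac{1987}{200} \approx 9.935$)
$\frac{1}{c{\left(m{\left(10,U \right)},79 \right)} + I} = \frac{1}{\frac{1 + \frac{1}{-3 - 2}}{-95 + 79} + \frac{1987}{200}} = \frac{1}{\frac{1 + \frac{1}{-5}}{-16} + \frac{1987}{200}} = \frac{1}{- \frac{1 - \frac{1}{5}}{16} + \frac{1987}{200}} = \frac{1}{\left(- \frac{1}{16}\right) \frac{4}{5} + \frac{1987}{200}} = \frac{1}{- \frac{1}{20} + \frac{1987}{200}} = \frac{1}{\frac{1977}{200}} = \frac{200}{1977}$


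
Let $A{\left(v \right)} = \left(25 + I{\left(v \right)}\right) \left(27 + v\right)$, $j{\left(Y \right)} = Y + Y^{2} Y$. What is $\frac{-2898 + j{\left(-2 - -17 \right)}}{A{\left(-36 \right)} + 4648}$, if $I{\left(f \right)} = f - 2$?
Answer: $\frac{492}{4765} \approx 0.10325$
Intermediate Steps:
$I{\left(f \right)} = -2 + f$ ($I{\left(f \right)} = f - 2 = -2 + f$)
$j{\left(Y \right)} = Y + Y^{3}$
$A{\left(v \right)} = \left(23 + v\right) \left(27 + v\right)$ ($A{\left(v \right)} = \left(25 + \left(-2 + v\right)\right) \left(27 + v\right) = \left(23 + v\right) \left(27 + v\right)$)
$\frac{-2898 + j{\left(-2 - -17 \right)}}{A{\left(-36 \right)} + 4648} = \frac{-2898 - \left(-15 - \left(-2 - -17\right)^{3}\right)}{\left(621 + \left(-36\right)^{2} + 50 \left(-36\right)\right) + 4648} = \frac{-2898 + \left(\left(-2 + 17\right) + \left(-2 + 17\right)^{3}\right)}{\left(621 + 1296 - 1800\right) + 4648} = \frac{-2898 + \left(15 + 15^{3}\right)}{117 + 4648} = \frac{-2898 + \left(15 + 3375\right)}{4765} = \left(-2898 + 3390\right) \frac{1}{4765} = 492 \cdot \frac{1}{4765} = \frac{492}{4765}$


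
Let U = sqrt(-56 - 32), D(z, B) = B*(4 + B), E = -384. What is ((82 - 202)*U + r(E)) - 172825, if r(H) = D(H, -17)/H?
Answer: -66365021/384 - 240*I*sqrt(22) ≈ -1.7283e+5 - 1125.7*I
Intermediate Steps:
U = 2*I*sqrt(22) (U = sqrt(-88) = 2*I*sqrt(22) ≈ 9.3808*I)
r(H) = 221/H (r(H) = (-17*(4 - 17))/H = (-17*(-13))/H = 221/H)
((82 - 202)*U + r(E)) - 172825 = ((82 - 202)*(2*I*sqrt(22)) + 221/(-384)) - 172825 = (-240*I*sqrt(22) + 221*(-1/384)) - 172825 = (-240*I*sqrt(22) - 221/384) - 172825 = (-221/384 - 240*I*sqrt(22)) - 172825 = -66365021/384 - 240*I*sqrt(22)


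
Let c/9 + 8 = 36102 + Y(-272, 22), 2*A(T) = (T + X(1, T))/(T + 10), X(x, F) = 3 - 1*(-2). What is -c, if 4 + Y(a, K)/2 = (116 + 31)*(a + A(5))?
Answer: 394056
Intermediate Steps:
X(x, F) = 5 (X(x, F) = 3 + 2 = 5)
A(T) = (5 + T)/(2*(10 + T)) (A(T) = ((T + 5)/(T + 10))/2 = ((5 + T)/(10 + T))/2 = (5 + T)/(2*(10 + T)))
Y(a, K) = 90 + 294*a (Y(a, K) = -8 + 2*((116 + 31)*(a + (5 + 5)/(2*(10 + 5)))) = -8 + 2*(147*(a + (½)*10/15)) = -8 + 2*(147*(a + (½)*(1/15)*10)) = -8 + 2*(147*(a + ⅓)) = -8 + 2*(147*(⅓ + a)) = -8 + 2*(49 + 147*a) = -8 + (98 + 294*a) = 90 + 294*a)
c = -394056 (c = -72 + 9*(36102 + (90 + 294*(-272))) = -72 + 9*(36102 + (90 - 79968)) = -72 + 9*(36102 - 79878) = -72 + 9*(-43776) = -72 - 393984 = -394056)
-c = -1*(-394056) = 394056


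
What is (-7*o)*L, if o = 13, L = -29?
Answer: 2639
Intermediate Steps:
(-7*o)*L = -7*13*(-29) = -91*(-29) = 2639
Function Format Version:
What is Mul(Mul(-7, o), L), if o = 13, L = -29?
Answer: 2639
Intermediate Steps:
Mul(Mul(-7, o), L) = Mul(Mul(-7, 13), -29) = Mul(-91, -29) = 2639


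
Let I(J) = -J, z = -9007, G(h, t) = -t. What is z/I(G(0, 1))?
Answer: -9007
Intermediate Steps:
z/I(G(0, 1)) = -9007/(-(-1)) = -9007/(-1*(-1)) = -9007/1 = 1*(-9007) = -9007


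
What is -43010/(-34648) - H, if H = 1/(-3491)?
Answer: 75091279/60478084 ≈ 1.2416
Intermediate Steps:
H = -1/3491 ≈ -0.00028645
-43010/(-34648) - H = -43010/(-34648) - 1*(-1/3491) = -43010*(-1/34648) + 1/3491 = 21505/17324 + 1/3491 = 75091279/60478084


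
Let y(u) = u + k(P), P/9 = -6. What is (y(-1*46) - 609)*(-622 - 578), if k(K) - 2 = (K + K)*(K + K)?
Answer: -13213200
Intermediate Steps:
P = -54 (P = 9*(-6) = -54)
k(K) = 2 + 4*K**2 (k(K) = 2 + (K + K)*(K + K) = 2 + (2*K)*(2*K) = 2 + 4*K**2)
y(u) = 11666 + u (y(u) = u + (2 + 4*(-54)**2) = u + (2 + 4*2916) = u + (2 + 11664) = u + 11666 = 11666 + u)
(y(-1*46) - 609)*(-622 - 578) = ((11666 - 1*46) - 609)*(-622 - 578) = ((11666 - 46) - 609)*(-1200) = (11620 - 609)*(-1200) = 11011*(-1200) = -13213200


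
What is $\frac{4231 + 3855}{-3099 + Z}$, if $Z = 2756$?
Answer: $- \frac{8086}{343} \approx -23.574$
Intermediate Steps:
$\frac{4231 + 3855}{-3099 + Z} = \frac{4231 + 3855}{-3099 + 2756} = \frac{8086}{-343} = 8086 \left(- \frac{1}{343}\right) = - \frac{8086}{343}$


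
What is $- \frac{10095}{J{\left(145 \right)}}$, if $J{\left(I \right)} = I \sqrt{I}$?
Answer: $- \frac{2019 \sqrt{145}}{4205} \approx -5.7817$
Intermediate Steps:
$J{\left(I \right)} = I^{\frac{3}{2}}$
$- \frac{10095}{J{\left(145 \right)}} = - \frac{10095}{145^{\frac{3}{2}}} = - \frac{10095}{145 \sqrt{145}} = - 10095 \frac{\sqrt{145}}{21025} = - \frac{2019 \sqrt{145}}{4205}$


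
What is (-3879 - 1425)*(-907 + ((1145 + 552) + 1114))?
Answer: -10098816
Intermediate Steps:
(-3879 - 1425)*(-907 + ((1145 + 552) + 1114)) = -5304*(-907 + (1697 + 1114)) = -5304*(-907 + 2811) = -5304*1904 = -10098816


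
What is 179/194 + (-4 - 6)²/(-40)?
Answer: -153/97 ≈ -1.5773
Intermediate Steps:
179/194 + (-4 - 6)²/(-40) = 179*(1/194) + (-10)²*(-1/40) = 179/194 + 100*(-1/40) = 179/194 - 5/2 = -153/97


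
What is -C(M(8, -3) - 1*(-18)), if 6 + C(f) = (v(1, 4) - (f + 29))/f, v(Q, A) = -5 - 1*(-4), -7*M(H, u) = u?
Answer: 371/43 ≈ 8.6279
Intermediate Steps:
M(H, u) = -u/7
v(Q, A) = -1 (v(Q, A) = -5 + 4 = -1)
C(f) = -6 + (-30 - f)/f (C(f) = -6 + (-1 - (f + 29))/f = -6 + (-1 - (29 + f))/f = -6 + (-1 + (-29 - f))/f = -6 + (-30 - f)/f)
-C(M(8, -3) - 1*(-18)) = -(-7 - 30/(-⅐*(-3) - 1*(-18))) = -(-7 - 30/(3/7 + 18)) = -(-7 - 30/129/7) = -(-7 - 30*7/129) = -(-7 - 70/43) = -1*(-371/43) = 371/43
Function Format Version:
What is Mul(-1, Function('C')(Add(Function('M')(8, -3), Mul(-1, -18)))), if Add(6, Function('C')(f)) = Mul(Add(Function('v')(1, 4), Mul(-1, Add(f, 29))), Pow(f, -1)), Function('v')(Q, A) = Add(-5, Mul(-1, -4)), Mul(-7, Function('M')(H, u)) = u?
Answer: Rational(371, 43) ≈ 8.6279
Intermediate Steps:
Function('M')(H, u) = Mul(Rational(-1, 7), u)
Function('v')(Q, A) = -1 (Function('v')(Q, A) = Add(-5, 4) = -1)
Function('C')(f) = Add(-6, Mul(Pow(f, -1), Add(-30, Mul(-1, f)))) (Function('C')(f) = Add(-6, Mul(Add(-1, Mul(-1, Add(f, 29))), Pow(f, -1))) = Add(-6, Mul(Add(-1, Mul(-1, Add(29, f))), Pow(f, -1))) = Add(-6, Mul(Add(-1, Add(-29, Mul(-1, f))), Pow(f, -1))) = Add(-6, Mul(Add(-30, Mul(-1, f)), Pow(f, -1))) = Add(-6, Mul(Pow(f, -1), Add(-30, Mul(-1, f)))))
Mul(-1, Function('C')(Add(Function('M')(8, -3), Mul(-1, -18)))) = Mul(-1, Add(-7, Mul(-30, Pow(Add(Mul(Rational(-1, 7), -3), Mul(-1, -18)), -1)))) = Mul(-1, Add(-7, Mul(-30, Pow(Add(Rational(3, 7), 18), -1)))) = Mul(-1, Add(-7, Mul(-30, Pow(Rational(129, 7), -1)))) = Mul(-1, Add(-7, Mul(-30, Rational(7, 129)))) = Mul(-1, Add(-7, Rational(-70, 43))) = Mul(-1, Rational(-371, 43)) = Rational(371, 43)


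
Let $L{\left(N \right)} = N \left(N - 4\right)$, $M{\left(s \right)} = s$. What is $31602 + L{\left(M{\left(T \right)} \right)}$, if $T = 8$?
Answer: $31634$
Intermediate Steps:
$L{\left(N \right)} = N \left(-4 + N\right)$
$31602 + L{\left(M{\left(T \right)} \right)} = 31602 + 8 \left(-4 + 8\right) = 31602 + 8 \cdot 4 = 31602 + 32 = 31634$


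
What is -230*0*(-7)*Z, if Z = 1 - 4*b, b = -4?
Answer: 0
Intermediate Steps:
Z = 17 (Z = 1 - 4*(-4) = 1 + 16 = 17)
-230*0*(-7)*Z = -230*0*(-7)*17 = -0*17 = -230*0 = 0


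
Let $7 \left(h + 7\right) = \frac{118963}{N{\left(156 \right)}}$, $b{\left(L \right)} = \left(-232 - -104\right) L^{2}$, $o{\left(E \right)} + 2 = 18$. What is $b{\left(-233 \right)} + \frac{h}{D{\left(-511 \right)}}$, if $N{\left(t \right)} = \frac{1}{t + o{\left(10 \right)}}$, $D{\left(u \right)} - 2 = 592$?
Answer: $- \frac{9624482383}{1386} \approx -6.9441 \cdot 10^{6}$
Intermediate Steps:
$o{\left(E \right)} = 16$ ($o{\left(E \right)} = -2 + 18 = 16$)
$D{\left(u \right)} = 594$ ($D{\left(u \right)} = 2 + 592 = 594$)
$b{\left(L \right)} = - 128 L^{2}$ ($b{\left(L \right)} = \left(-232 + 104\right) L^{2} = - 128 L^{2}$)
$N{\left(t \right)} = \frac{1}{16 + t}$ ($N{\left(t \right)} = \frac{1}{t + 16} = \frac{1}{16 + t}$)
$h = \frac{20461587}{7}$ ($h = -7 + \frac{118963 \frac{1}{\frac{1}{16 + 156}}}{7} = -7 + \frac{118963 \frac{1}{\frac{1}{172}}}{7} = -7 + \frac{118963 \cdot 172}{7} = -7 + \frac{1}{7} \cdot 20461636 = -7 + \frac{20461636}{7} = \frac{20461587}{7} \approx 2.9231 \cdot 10^{6}$)
$b{\left(-233 \right)} + \frac{h}{D{\left(-511 \right)}} = - 128 \left(-233\right)^{2} + \frac{20461587}{7 \cdot 594} = \left(-128\right) 54289 + \frac{20461587}{7} \cdot \frac{1}{594} = -6948992 + \frac{6820529}{1386} = - \frac{9624482383}{1386}$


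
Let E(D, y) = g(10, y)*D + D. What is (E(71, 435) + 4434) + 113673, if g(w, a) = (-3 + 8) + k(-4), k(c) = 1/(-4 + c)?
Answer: 948193/8 ≈ 1.1852e+5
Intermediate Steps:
g(w, a) = 39/8 (g(w, a) = (-3 + 8) + 1/(-4 - 4) = 5 + 1/(-8) = 5 - ⅛ = 39/8)
E(D, y) = 47*D/8 (E(D, y) = 39*D/8 + D = 47*D/8)
(E(71, 435) + 4434) + 113673 = ((47/8)*71 + 4434) + 113673 = (3337/8 + 4434) + 113673 = 38809/8 + 113673 = 948193/8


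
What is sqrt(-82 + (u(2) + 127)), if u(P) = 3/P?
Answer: sqrt(186)/2 ≈ 6.8191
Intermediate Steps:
sqrt(-82 + (u(2) + 127)) = sqrt(-82 + (3/2 + 127)) = sqrt(-82 + 257/2) = sqrt(93/2) = sqrt(186)/2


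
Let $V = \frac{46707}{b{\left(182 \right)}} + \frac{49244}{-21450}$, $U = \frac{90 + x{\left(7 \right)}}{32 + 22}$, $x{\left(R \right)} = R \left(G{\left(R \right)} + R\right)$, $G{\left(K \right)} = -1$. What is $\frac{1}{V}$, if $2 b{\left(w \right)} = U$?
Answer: $\frac{825}{31525331} \approx 2.6169 \cdot 10^{-5}$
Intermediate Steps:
$x{\left(R \right)} = R \left(-1 + R\right)$
$U = \frac{22}{9}$ ($U = \frac{90 + 7 \left(-1 + 7\right)}{32 + 22} = \frac{90 + 7 \cdot 6}{54} = \left(90 + 42\right) \frac{1}{54} = 132 \cdot \frac{1}{54} = \frac{22}{9} \approx 2.4444$)
$b{\left(w \right)} = \frac{11}{9}$ ($b{\left(w \right)} = \frac{1}{2} \cdot \frac{22}{9} = \frac{11}{9}$)
$V = \frac{31525331}{825}$ ($V = \frac{46707}{\frac{11}{9}} + \frac{49244}{-21450} = 46707 \cdot \frac{9}{11} + 49244 \left(- \frac{1}{21450}\right) = \frac{420363}{11} - \frac{1894}{825} = \frac{31525331}{825} \approx 38213.0$)
$\frac{1}{V} = \frac{1}{\frac{31525331}{825}} = \frac{825}{31525331}$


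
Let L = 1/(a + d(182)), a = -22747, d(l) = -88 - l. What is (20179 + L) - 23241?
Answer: -70478055/23017 ≈ -3062.0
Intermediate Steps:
L = -1/23017 (L = 1/(-22747 + (-88 - 1*182)) = 1/(-22747 + (-88 - 182)) = 1/(-22747 - 270) = 1/(-23017) = -1/23017 ≈ -4.3446e-5)
(20179 + L) - 23241 = (20179 - 1/23017) - 23241 = 464460042/23017 - 23241 = -70478055/23017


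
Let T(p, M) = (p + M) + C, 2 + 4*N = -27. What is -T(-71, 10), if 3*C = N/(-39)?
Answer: 28519/468 ≈ 60.938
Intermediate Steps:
N = -29/4 (N = -½ + (¼)*(-27) = -½ - 27/4 = -29/4 ≈ -7.2500)
C = 29/468 (C = (-29/4/(-39))/3 = (-29/4*(-1/39))/3 = (⅓)*(29/156) = 29/468 ≈ 0.061966)
T(p, M) = 29/468 + M + p (T(p, M) = (p + M) + 29/468 = (M + p) + 29/468 = 29/468 + M + p)
-T(-71, 10) = -(29/468 + 10 - 71) = -1*(-28519/468) = 28519/468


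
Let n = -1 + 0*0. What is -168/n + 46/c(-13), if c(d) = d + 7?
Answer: 481/3 ≈ 160.33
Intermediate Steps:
c(d) = 7 + d
n = -1 (n = -1 + 0 = -1)
-168/n + 46/c(-13) = -168/(-1) + 46/(7 - 13) = -168*(-1) + 46/(-6) = 168 + 46*(-1/6) = 168 - 23/3 = 481/3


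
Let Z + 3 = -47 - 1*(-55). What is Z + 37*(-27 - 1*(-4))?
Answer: -846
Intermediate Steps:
Z = 5 (Z = -3 + (-47 - 1*(-55)) = -3 + (-47 + 55) = -3 + 8 = 5)
Z + 37*(-27 - 1*(-4)) = 5 + 37*(-27 - 1*(-4)) = 5 + 37*(-27 + 4) = 5 + 37*(-23) = 5 - 851 = -846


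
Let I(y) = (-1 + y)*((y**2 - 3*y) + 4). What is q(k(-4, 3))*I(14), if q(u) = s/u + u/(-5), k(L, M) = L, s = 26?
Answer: -58539/5 ≈ -11708.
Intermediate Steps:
I(y) = (-1 + y)*(4 + y**2 - 3*y)
q(u) = 26/u - u/5 (q(u) = 26/u + u/(-5) = 26/u + u*(-1/5) = 26/u - u/5)
q(k(-4, 3))*I(14) = (26/(-4) - 1/5*(-4))*(-4 + 14**3 - 4*14**2 + 7*14) = (26*(-1/4) + 4/5)*(-4 + 2744 - 4*196 + 98) = (-13/2 + 4/5)*(-4 + 2744 - 784 + 98) = -57/10*2054 = -58539/5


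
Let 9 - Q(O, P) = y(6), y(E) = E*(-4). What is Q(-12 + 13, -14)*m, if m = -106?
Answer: -3498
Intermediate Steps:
y(E) = -4*E
Q(O, P) = 33 (Q(O, P) = 9 - (-4)*6 = 9 - 1*(-24) = 9 + 24 = 33)
Q(-12 + 13, -14)*m = 33*(-106) = -3498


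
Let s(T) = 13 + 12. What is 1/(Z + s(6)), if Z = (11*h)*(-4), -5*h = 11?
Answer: 5/609 ≈ 0.0082102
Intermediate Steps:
h = -11/5 (h = -⅕*11 = -11/5 ≈ -2.2000)
s(T) = 25
Z = 484/5 (Z = (11*(-11/5))*(-4) = -121/5*(-4) = 484/5 ≈ 96.800)
1/(Z + s(6)) = 1/(484/5 + 25) = 1/(609/5) = 5/609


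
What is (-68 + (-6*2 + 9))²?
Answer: 5041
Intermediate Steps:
(-68 + (-6*2 + 9))² = (-68 + (-12 + 9))² = (-68 - 3)² = (-71)² = 5041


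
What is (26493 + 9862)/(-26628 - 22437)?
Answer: -7271/9813 ≈ -0.74096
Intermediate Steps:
(26493 + 9862)/(-26628 - 22437) = 36355/(-49065) = 36355*(-1/49065) = -7271/9813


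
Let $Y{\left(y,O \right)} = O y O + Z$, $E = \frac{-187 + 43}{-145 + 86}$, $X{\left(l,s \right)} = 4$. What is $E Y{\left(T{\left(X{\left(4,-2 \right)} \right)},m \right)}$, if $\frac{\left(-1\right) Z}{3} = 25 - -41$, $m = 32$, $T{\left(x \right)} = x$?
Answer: $\frac{561312}{59} \approx 9513.8$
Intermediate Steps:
$E = \frac{144}{59}$ ($E = - \frac{144}{-59} = \left(-144\right) \left(- \frac{1}{59}\right) = \frac{144}{59} \approx 2.4407$)
$Z = -198$ ($Z = - 3 \left(25 - -41\right) = - 3 \left(25 + 41\right) = \left(-3\right) 66 = -198$)
$Y{\left(y,O \right)} = -198 + y O^{2}$ ($Y{\left(y,O \right)} = O y O - 198 = y O^{2} - 198 = -198 + y O^{2}$)
$E Y{\left(T{\left(X{\left(4,-2 \right)} \right)},m \right)} = \frac{144 \left(-198 + 4 \cdot 32^{2}\right)}{59} = \frac{144 \left(-198 + 4 \cdot 1024\right)}{59} = \frac{144 \left(-198 + 4096\right)}{59} = \frac{144}{59} \cdot 3898 = \frac{561312}{59}$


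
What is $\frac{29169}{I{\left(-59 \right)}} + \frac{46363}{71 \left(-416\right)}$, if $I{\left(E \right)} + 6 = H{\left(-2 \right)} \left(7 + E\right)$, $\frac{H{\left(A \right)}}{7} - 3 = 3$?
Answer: $- \frac{2260729}{151840} \approx -14.889$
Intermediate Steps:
$H{\left(A \right)} = 42$ ($H{\left(A \right)} = 21 + 7 \cdot 3 = 21 + 21 = 42$)
$I{\left(E \right)} = 288 + 42 E$ ($I{\left(E \right)} = -6 + 42 \left(7 + E\right) = -6 + \left(294 + 42 E\right) = 288 + 42 E$)
$\frac{29169}{I{\left(-59 \right)}} + \frac{46363}{71 \left(-416\right)} = \frac{29169}{288 + 42 \left(-59\right)} + \frac{46363}{71 \left(-416\right)} = \frac{29169}{288 - 2478} + \frac{46363}{-29536} = \frac{29169}{-2190} + 46363 \left(- \frac{1}{29536}\right) = 29169 \left(- \frac{1}{2190}\right) - \frac{653}{416} = - \frac{9723}{730} - \frac{653}{416} = - \frac{2260729}{151840}$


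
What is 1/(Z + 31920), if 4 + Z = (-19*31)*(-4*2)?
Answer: 1/36628 ≈ 2.7302e-5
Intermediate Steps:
Z = 4708 (Z = -4 + (-19*31)*(-4*2) = -4 - 589*(-8) = -4 + 4712 = 4708)
1/(Z + 31920) = 1/(4708 + 31920) = 1/36628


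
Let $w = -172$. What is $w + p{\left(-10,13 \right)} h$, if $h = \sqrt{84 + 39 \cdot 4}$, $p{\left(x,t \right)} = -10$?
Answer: $-172 - 40 \sqrt{15} \approx -326.92$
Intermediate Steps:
$h = 4 \sqrt{15}$ ($h = \sqrt{84 + 156} = \sqrt{240} = 4 \sqrt{15} \approx 15.492$)
$w + p{\left(-10,13 \right)} h = -172 - 10 \cdot 4 \sqrt{15} = -172 - 40 \sqrt{15}$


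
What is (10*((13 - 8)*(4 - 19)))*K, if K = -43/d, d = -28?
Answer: -16125/14 ≈ -1151.8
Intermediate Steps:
K = 43/28 (K = -43/(-28) = -43*(-1/28) = 43/28 ≈ 1.5357)
(10*((13 - 8)*(4 - 19)))*K = (10*((13 - 8)*(4 - 19)))*(43/28) = (10*(5*(-15)))*(43/28) = (10*(-75))*(43/28) = -750*43/28 = -16125/14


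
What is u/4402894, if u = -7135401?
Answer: -7135401/4402894 ≈ -1.6206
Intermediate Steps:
u/4402894 = -7135401/4402894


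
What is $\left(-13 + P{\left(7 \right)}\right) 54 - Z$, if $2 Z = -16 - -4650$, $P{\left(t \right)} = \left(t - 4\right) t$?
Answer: $-1885$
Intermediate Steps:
$P{\left(t \right)} = t \left(-4 + t\right)$ ($P{\left(t \right)} = \left(-4 + t\right) t = t \left(-4 + t\right)$)
$Z = 2317$ ($Z = \frac{-16 - -4650}{2} = \frac{-16 + 4650}{2} = \frac{1}{2} \cdot 4634 = 2317$)
$\left(-13 + P{\left(7 \right)}\right) 54 - Z = \left(-13 + 7 \left(-4 + 7\right)\right) 54 - 2317 = \left(-13 + 7 \cdot 3\right) 54 - 2317 = \left(-13 + 21\right) 54 - 2317 = 8 \cdot 54 - 2317 = 432 - 2317 = -1885$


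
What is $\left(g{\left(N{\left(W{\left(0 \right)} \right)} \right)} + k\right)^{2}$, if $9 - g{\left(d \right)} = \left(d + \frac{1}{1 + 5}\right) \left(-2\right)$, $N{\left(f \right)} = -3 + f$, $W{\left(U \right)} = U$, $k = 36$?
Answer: $\frac{13924}{9} \approx 1547.1$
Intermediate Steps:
$g{\left(d \right)} = \frac{28}{3} + 2 d$ ($g{\left(d \right)} = 9 - \left(d + \frac{1}{1 + 5}\right) \left(-2\right) = 9 - \left(d + \frac{1}{6}\right) \left(-2\right) = 9 - \left(\frac{1}{6} + d\right) \left(-2\right) = 9 - \left(- \frac{1}{3} - 2 d\right) = 9 + \left(\frac{1}{3} + 2 d\right) = \frac{28}{3} + 2 d$)
$\left(g{\left(N{\left(W{\left(0 \right)} \right)} \right)} + k\right)^{2} = \left(\left(\frac{28}{3} + 2 \left(-3 + 0\right)\right) + 36\right)^{2} = \left(\left(\frac{28}{3} + 2 \left(-3\right)\right) + 36\right)^{2} = \left(\left(\frac{28}{3} - 6\right) + 36\right)^{2} = \left(\frac{10}{3} + 36\right)^{2} = \left(\frac{118}{3}\right)^{2} = \frac{13924}{9}$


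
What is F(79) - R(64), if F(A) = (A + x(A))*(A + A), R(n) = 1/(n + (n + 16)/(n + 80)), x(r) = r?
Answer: 14504075/581 ≈ 24964.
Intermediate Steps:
R(n) = 1/(n + (16 + n)/(80 + n))
F(A) = 4*A² (F(A) = (A + A)*(A + A) = (2*A)*(2*A) = 4*A²)
F(79) - R(64) = 4*79² - (80 + 64)/(16 + 64² + 81*64) = 4*6241 - 144/(16 + 4096 + 5184) = 24964 - 144/9296 = 24964 - 1*9/581 = 24964 - 9/581 = 14504075/581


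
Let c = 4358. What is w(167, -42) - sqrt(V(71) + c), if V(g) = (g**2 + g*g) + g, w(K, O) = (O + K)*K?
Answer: 20875 - sqrt(14511) ≈ 20755.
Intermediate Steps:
w(K, O) = K*(K + O) (w(K, O) = (K + O)*K = K*(K + O))
V(g) = g + 2*g**2 (V(g) = (g**2 + g**2) + g = 2*g**2 + g = g + 2*g**2)
w(167, -42) - sqrt(V(71) + c) = 167*(167 - 42) - sqrt(71*(1 + 2*71) + 4358) = 167*125 - sqrt(71*(1 + 142) + 4358) = 20875 - sqrt(71*143 + 4358) = 20875 - sqrt(10153 + 4358) = 20875 - sqrt(14511)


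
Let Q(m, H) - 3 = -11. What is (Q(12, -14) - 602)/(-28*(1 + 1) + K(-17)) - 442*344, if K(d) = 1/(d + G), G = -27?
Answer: -74954296/493 ≈ -1.5204e+5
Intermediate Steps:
Q(m, H) = -8 (Q(m, H) = 3 - 11 = -8)
K(d) = 1/(-27 + d) (K(d) = 1/(d - 27) = 1/(-27 + d))
(Q(12, -14) - 602)/(-28*(1 + 1) + K(-17)) - 442*344 = (-8 - 602)/(-28*(1 + 1) + 1/(-27 - 17)) - 442*344 = -610/(-28*2 + 1/(-44)) - 152048 = -610/(-56 - 1/44) - 152048 = -610/(-2465/44) - 152048 = -610*(-44/2465) - 152048 = 5368/493 - 152048 = -74954296/493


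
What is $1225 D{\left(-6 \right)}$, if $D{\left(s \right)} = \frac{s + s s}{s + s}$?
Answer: $- \frac{6125}{2} \approx -3062.5$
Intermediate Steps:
$D{\left(s \right)} = \frac{s + s^{2}}{2 s}$
$1225 D{\left(-6 \right)} = 1225 \left(\frac{1}{2} + \frac{1}{2} \left(-6\right)\right) = 1225 \left(\frac{1}{2} - 3\right) = 1225 \left(- \frac{5}{2}\right) = - \frac{6125}{2}$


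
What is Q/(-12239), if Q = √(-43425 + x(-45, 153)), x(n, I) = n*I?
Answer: -3*I*√5590/12239 ≈ -0.018327*I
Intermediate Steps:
x(n, I) = I*n
Q = 3*I*√5590 (Q = √(-43425 + 153*(-45)) = √(-43425 - 6885) = √(-50310) = 3*I*√5590 ≈ 224.3*I)
Q/(-12239) = (3*I*√5590)/(-12239) = (3*I*√5590)*(-1/12239) = -3*I*√5590/12239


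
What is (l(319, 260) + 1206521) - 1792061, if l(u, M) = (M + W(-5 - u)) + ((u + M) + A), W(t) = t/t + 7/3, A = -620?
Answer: -1755953/3 ≈ -5.8532e+5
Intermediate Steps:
W(t) = 10/3 (W(t) = 1 + 7*(1/3) = 1 + 7/3 = 10/3)
l(u, M) = -1850/3 + u + 2*M (l(u, M) = (M + 10/3) + ((u + M) - 620) = (10/3 + M) + ((M + u) - 620) = (10/3 + M) + (-620 + M + u) = -1850/3 + u + 2*M)
(l(319, 260) + 1206521) - 1792061 = ((-1850/3 + 319 + 2*260) + 1206521) - 1792061 = ((-1850/3 + 319 + 520) + 1206521) - 1792061 = (667/3 + 1206521) - 1792061 = 3620230/3 - 1792061 = -1755953/3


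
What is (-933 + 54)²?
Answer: 772641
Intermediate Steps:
(-933 + 54)² = (-879)² = 772641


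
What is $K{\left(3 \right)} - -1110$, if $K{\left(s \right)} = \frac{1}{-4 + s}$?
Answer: $1109$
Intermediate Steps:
$K{\left(3 \right)} - -1110 = \frac{1}{-4 + 3} - -1110 = \frac{1}{-1} + 1110 = -1 + 1110 = 1109$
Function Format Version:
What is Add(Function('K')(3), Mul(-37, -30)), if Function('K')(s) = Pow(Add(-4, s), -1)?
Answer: 1109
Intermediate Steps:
Add(Function('K')(3), Mul(-37, -30)) = Add(Pow(Add(-4, 3), -1), Mul(-37, -30)) = Add(Pow(-1, -1), 1110) = Add(-1, 1110) = 1109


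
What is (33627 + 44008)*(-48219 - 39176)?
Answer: -6784910825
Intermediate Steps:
(33627 + 44008)*(-48219 - 39176) = 77635*(-87395) = -6784910825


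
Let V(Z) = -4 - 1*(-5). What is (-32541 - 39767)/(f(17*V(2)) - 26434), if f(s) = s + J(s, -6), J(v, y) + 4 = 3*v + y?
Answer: 18077/6594 ≈ 2.7414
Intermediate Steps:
J(v, y) = -4 + y + 3*v (J(v, y) = -4 + (3*v + y) = -4 + (y + 3*v) = -4 + y + 3*v)
V(Z) = 1 (V(Z) = -4 + 5 = 1)
f(s) = -10 + 4*s (f(s) = s + (-4 - 6 + 3*s) = s + (-10 + 3*s) = -10 + 4*s)
(-32541 - 39767)/(f(17*V(2)) - 26434) = (-32541 - 39767)/((-10 + 4*(17*1)) - 26434) = -72308/((-10 + 4*17) - 26434) = -72308/((-10 + 68) - 26434) = -72308/(58 - 26434) = -72308/(-26376) = -72308*(-1/26376) = 18077/6594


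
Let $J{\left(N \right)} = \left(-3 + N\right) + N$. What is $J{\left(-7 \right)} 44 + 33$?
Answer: $-715$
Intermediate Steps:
$J{\left(N \right)} = -3 + 2 N$
$J{\left(-7 \right)} 44 + 33 = \left(-3 + 2 \left(-7\right)\right) 44 + 33 = \left(-3 - 14\right) 44 + 33 = \left(-17\right) 44 + 33 = -748 + 33 = -715$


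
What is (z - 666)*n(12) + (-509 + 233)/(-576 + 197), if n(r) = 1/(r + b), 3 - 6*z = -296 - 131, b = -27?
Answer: 688177/17055 ≈ 40.350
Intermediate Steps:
z = 215/3 (z = ½ - (-296 - 131)/6 = ½ - ⅙*(-427) = ½ + 427/6 = 215/3 ≈ 71.667)
n(r) = 1/(-27 + r) (n(r) = 1/(r - 27) = 1/(-27 + r))
(z - 666)*n(12) + (-509 + 233)/(-576 + 197) = (215/3 - 666)/(-27 + 12) + (-509 + 233)/(-576 + 197) = -1783/3/(-15) - 276/(-379) = -1783/3*(-1/15) - 276*(-1/379) = 1783/45 + 276/379 = 688177/17055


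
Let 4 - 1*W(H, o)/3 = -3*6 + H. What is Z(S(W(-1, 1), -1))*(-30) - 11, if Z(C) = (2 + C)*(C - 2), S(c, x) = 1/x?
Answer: 79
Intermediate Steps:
W(H, o) = 66 - 3*H (W(H, o) = 12 - 3*(-3*6 + H) = 12 - 3*(-18 + H) = 12 + (54 - 3*H) = 66 - 3*H)
Z(C) = (-2 + C)*(2 + C) (Z(C) = (2 + C)*(-2 + C) = (-2 + C)*(2 + C))
Z(S(W(-1, 1), -1))*(-30) - 11 = (-4 + (1/(-1))²)*(-30) - 11 = (-4 + (-1)²)*(-30) - 11 = (-4 + 1)*(-30) - 11 = -3*(-30) - 11 = 90 - 11 = 79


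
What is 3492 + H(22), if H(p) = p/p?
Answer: 3493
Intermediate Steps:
H(p) = 1
3492 + H(22) = 3492 + 1 = 3493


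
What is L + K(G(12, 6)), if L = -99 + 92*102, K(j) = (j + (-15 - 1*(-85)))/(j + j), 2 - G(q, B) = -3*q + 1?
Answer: 687197/74 ≈ 9286.4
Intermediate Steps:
G(q, B) = 1 + 3*q (G(q, B) = 2 - (-3*q + 1) = 2 - (1 - 3*q) = 2 + (-1 + 3*q) = 1 + 3*q)
K(j) = (70 + j)/(2*j) (K(j) = (j + (-15 + 85))/((2*j)) = (j + 70)*(1/(2*j)) = (70 + j)*(1/(2*j)) = (70 + j)/(2*j))
L = 9285 (L = -99 + 9384 = 9285)
L + K(G(12, 6)) = 9285 + (70 + (1 + 3*12))/(2*(1 + 3*12)) = 9285 + (70 + (1 + 36))/(2*(1 + 36)) = 9285 + (½)*(70 + 37)/37 = 9285 + (½)*(1/37)*107 = 9285 + 107/74 = 687197/74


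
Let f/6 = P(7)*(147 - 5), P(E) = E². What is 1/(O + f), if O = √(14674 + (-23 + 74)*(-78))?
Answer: 1491/62245886 - √2674/871442404 ≈ 2.3894e-5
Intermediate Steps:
O = 2*√2674 (O = √(14674 + 51*(-78)) = √(14674 - 3978) = √10696 = 2*√2674 ≈ 103.42)
f = 41748 (f = 6*(7²*(147 - 5)) = 6*(49*142) = 6*6958 = 41748)
1/(O + f) = 1/(2*√2674 + 41748) = 1/(41748 + 2*√2674)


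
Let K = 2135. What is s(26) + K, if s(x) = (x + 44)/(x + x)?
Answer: 55545/26 ≈ 2136.3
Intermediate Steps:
s(x) = (44 + x)/(2*x) (s(x) = (44 + x)/((2*x)) = (44 + x)*(1/(2*x)) = (44 + x)/(2*x))
s(26) + K = (½)*(44 + 26)/26 + 2135 = (½)*(1/26)*70 + 2135 = 35/26 + 2135 = 55545/26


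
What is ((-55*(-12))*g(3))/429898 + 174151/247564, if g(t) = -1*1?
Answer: 37351887179/53213634236 ≈ 0.70192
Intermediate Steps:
g(t) = -1
((-55*(-12))*g(3))/429898 + 174151/247564 = (-55*(-12)*(-1))/429898 + 174151/247564 = (660*(-1))*(1/429898) + 174151*(1/247564) = -660*1/429898 + 174151/247564 = -330/214949 + 174151/247564 = 37351887179/53213634236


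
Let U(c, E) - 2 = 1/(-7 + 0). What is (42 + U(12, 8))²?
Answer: 94249/49 ≈ 1923.4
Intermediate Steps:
U(c, E) = 13/7 (U(c, E) = 2 + 1/(-7 + 0) = 2 + 1/(-7) = 2 - ⅐ = 13/7)
(42 + U(12, 8))² = (42 + 13/7)² = (307/7)² = 94249/49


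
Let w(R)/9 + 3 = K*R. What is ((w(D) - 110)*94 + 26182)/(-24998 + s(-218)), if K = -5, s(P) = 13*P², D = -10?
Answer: 27802/296407 ≈ 0.093797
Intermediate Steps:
w(R) = -27 - 45*R (w(R) = -27 + 9*(-5*R) = -27 - 45*R)
((w(D) - 110)*94 + 26182)/(-24998 + s(-218)) = (((-27 - 45*(-10)) - 110)*94 + 26182)/(-24998 + 13*(-218)²) = (((-27 + 450) - 110)*94 + 26182)/(-24998 + 13*47524) = ((423 - 110)*94 + 26182)/(-24998 + 617812) = (313*94 + 26182)/592814 = (29422 + 26182)*(1/592814) = 55604*(1/592814) = 27802/296407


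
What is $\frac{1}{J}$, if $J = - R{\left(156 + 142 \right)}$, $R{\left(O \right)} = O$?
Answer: $- \frac{1}{298} \approx -0.0033557$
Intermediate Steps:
$J = -298$ ($J = - (156 + 142) = \left(-1\right) 298 = -298$)
$\frac{1}{J} = \frac{1}{-298} = - \frac{1}{298}$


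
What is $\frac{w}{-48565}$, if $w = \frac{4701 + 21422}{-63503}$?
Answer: $\frac{26123}{3084023195} \approx 8.4704 \cdot 10^{-6}$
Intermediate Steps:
$w = - \frac{26123}{63503}$ ($w = 26123 \left(- \frac{1}{63503}\right) = - \frac{26123}{63503} \approx -0.41137$)
$\frac{w}{-48565} = - \frac{26123}{63503 \left(-48565\right)} = \left(- \frac{26123}{63503}\right) \left(- \frac{1}{48565}\right) = \frac{26123}{3084023195}$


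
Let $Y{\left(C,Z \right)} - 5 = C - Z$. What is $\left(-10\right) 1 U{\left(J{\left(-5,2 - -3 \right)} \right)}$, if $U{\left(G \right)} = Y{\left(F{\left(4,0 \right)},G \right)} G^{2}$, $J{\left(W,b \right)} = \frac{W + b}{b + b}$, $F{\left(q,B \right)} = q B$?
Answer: $0$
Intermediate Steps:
$F{\left(q,B \right)} = B q$
$Y{\left(C,Z \right)} = 5 + C - Z$ ($Y{\left(C,Z \right)} = 5 + \left(C - Z\right) = 5 + C - Z$)
$J{\left(W,b \right)} = \frac{W + b}{2 b}$
$U{\left(G \right)} = G^{2} \left(5 - G\right)$ ($U{\left(G \right)} = \left(5 + 0 \cdot 4 - G\right) G^{2} = \left(5 + 0 - G\right) G^{2} = \left(5 - G\right) G^{2} = G^{2} \left(5 - G\right)$)
$\left(-10\right) 1 U{\left(J{\left(-5,2 - -3 \right)} \right)} = \left(-10\right) 1 \left(\frac{-5 + \left(2 - -3\right)}{2 \left(2 - -3\right)}\right)^{2} \left(5 - \frac{-5 + \left(2 - -3\right)}{2 \left(2 - -3\right)}\right) = - 10 \left(\frac{-5 + \left(2 + 3\right)}{2 \left(2 + 3\right)}\right)^{2} \left(5 - \frac{-5 + \left(2 + 3\right)}{2 \left(2 + 3\right)}\right) = - 10 \left(\frac{-5 + 5}{2 \cdot 5}\right)^{2} \left(5 - \frac{-5 + 5}{2 \cdot 5}\right) = - 10 \left(\frac{1}{2} \cdot \frac{1}{5} \cdot 0\right)^{2} \left(5 - \frac{1}{2} \cdot \frac{1}{5} \cdot 0\right) = - 10 \cdot 0^{2} \left(5 - 0\right) = - 10 \cdot 0 \left(5 + 0\right) = - 10 \cdot 0 \cdot 5 = \left(-10\right) 0 = 0$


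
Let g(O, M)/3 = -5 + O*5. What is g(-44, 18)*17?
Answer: -11475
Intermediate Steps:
g(O, M) = -15 + 15*O (g(O, M) = 3*(-5 + O*5) = 3*(-5 + 5*O) = -15 + 15*O)
g(-44, 18)*17 = (-15 + 15*(-44))*17 = (-15 - 660)*17 = -675*17 = -11475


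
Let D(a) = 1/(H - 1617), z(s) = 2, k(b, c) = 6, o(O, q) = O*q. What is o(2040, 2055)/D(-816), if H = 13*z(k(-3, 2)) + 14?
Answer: -6611099400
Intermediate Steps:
H = 40 (H = 13*2 + 14 = 26 + 14 = 40)
D(a) = -1/1577 (D(a) = 1/(40 - 1617) = 1/(-1577) = -1/1577)
o(2040, 2055)/D(-816) = (2040*2055)/(-1/1577) = 4192200*(-1577) = -6611099400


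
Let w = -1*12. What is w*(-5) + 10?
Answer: 70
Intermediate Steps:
w = -12
w*(-5) + 10 = -12*(-5) + 10 = 60 + 10 = 70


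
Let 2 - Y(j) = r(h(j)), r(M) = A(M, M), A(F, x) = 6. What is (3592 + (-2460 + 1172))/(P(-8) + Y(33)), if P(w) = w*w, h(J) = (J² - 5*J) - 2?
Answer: 192/5 ≈ 38.400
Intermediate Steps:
h(J) = -2 + J² - 5*J
r(M) = 6
P(w) = w²
Y(j) = -4 (Y(j) = 2 - 1*6 = 2 - 6 = -4)
(3592 + (-2460 + 1172))/(P(-8) + Y(33)) = (3592 + (-2460 + 1172))/((-8)² - 4) = (3592 - 1288)/(64 - 4) = 2304/60 = 2304*(1/60) = 192/5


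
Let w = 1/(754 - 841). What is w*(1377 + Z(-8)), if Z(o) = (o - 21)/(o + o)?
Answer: -22061/1392 ≈ -15.848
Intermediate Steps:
Z(o) = (-21 + o)/(2*o) (Z(o) = (-21 + o)/((2*o)) = (-21 + o)*(1/(2*o)) = (-21 + o)/(2*o))
w = -1/87 (w = 1/(-87) = -1/87 ≈ -0.011494)
w*(1377 + Z(-8)) = -(1377 + (½)*(-21 - 8)/(-8))/87 = -(1377 + (½)*(-⅛)*(-29))/87 = -(1377 + 29/16)/87 = -1/87*22061/16 = -22061/1392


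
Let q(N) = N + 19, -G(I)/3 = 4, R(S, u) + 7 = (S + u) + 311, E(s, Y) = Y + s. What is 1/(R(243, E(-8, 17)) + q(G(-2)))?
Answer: 1/563 ≈ 0.0017762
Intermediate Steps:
R(S, u) = 304 + S + u (R(S, u) = -7 + ((S + u) + 311) = -7 + (311 + S + u) = 304 + S + u)
G(I) = -12 (G(I) = -3*4 = -12)
q(N) = 19 + N
1/(R(243, E(-8, 17)) + q(G(-2))) = 1/((304 + 243 + (17 - 8)) + (19 - 12)) = 1/((304 + 243 + 9) + 7) = 1/(556 + 7) = 1/563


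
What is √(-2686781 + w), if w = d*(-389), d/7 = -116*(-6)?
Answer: I*√4581989 ≈ 2140.6*I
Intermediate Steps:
d = 4872 (d = 7*(-116*(-6)) = 7*696 = 4872)
w = -1895208 (w = 4872*(-389) = -1895208)
√(-2686781 + w) = √(-2686781 - 1895208) = √(-4581989) = I*√4581989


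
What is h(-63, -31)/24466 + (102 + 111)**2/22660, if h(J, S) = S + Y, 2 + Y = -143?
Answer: 553004897/277199780 ≈ 1.9950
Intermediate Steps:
Y = -145 (Y = -2 - 143 = -145)
h(J, S) = -145 + S (h(J, S) = S - 145 = -145 + S)
h(-63, -31)/24466 + (102 + 111)**2/22660 = (-145 - 31)/24466 + (102 + 111)**2/22660 = -176*1/24466 + 213**2*(1/22660) = -88/12233 + 45369*(1/22660) = -88/12233 + 45369/22660 = 553004897/277199780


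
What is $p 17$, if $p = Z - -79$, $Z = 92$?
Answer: $2907$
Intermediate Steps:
$p = 171$ ($p = 92 - -79 = 92 + 79 = 171$)
$p 17 = 171 \cdot 17 = 2907$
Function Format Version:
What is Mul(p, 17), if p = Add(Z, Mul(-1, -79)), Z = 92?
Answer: 2907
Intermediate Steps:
p = 171 (p = Add(92, Mul(-1, -79)) = Add(92, 79) = 171)
Mul(p, 17) = Mul(171, 17) = 2907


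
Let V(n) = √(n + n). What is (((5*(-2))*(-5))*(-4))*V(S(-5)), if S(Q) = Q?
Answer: -200*I*√10 ≈ -632.46*I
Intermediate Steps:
V(n) = √2*√n (V(n) = √(2*n) = √2*√n)
(((5*(-2))*(-5))*(-4))*V(S(-5)) = (((5*(-2))*(-5))*(-4))*(√2*√(-5)) = (-10*(-5)*(-4))*(√2*(I*√5)) = (50*(-4))*(I*√10) = -200*I*√10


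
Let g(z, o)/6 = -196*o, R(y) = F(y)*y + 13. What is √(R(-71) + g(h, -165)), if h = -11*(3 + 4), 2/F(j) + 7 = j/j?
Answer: √1746690/3 ≈ 440.54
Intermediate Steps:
F(j) = -⅓ (F(j) = 2/(-7 + j/j) = 2/(-7 + 1) = 2/(-6) = 2*(-⅙) = -⅓)
R(y) = 13 - y/3 (R(y) = -y/3 + 13 = 13 - y/3)
h = -77 (h = -11*7 = -77)
g(z, o) = -1176*o (g(z, o) = 6*(-196*o) = -1176*o)
√(R(-71) + g(h, -165)) = √((13 - ⅓*(-71)) - 1176*(-165)) = √((13 + 71/3) + 194040) = √(110/3 + 194040) = √(582230/3) = √1746690/3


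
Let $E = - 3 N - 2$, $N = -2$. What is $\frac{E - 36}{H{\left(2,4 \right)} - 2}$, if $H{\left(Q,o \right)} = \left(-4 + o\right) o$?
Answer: $16$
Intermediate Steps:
$H{\left(Q,o \right)} = o \left(-4 + o\right)$
$E = 4$ ($E = \left(-3\right) \left(-2\right) - 2 = 6 - 2 = 4$)
$\frac{E - 36}{H{\left(2,4 \right)} - 2} = \frac{4 - 36}{4 \left(-4 + 4\right) - 2} = \frac{1}{4 \cdot 0 - 2} \left(-32\right) = \frac{1}{0 - 2} \left(-32\right) = \frac{1}{-2} \left(-32\right) = \left(- \frac{1}{2}\right) \left(-32\right) = 16$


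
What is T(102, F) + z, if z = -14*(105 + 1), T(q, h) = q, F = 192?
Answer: -1382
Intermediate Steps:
z = -1484 (z = -14*106 = -1484)
T(102, F) + z = 102 - 1484 = -1382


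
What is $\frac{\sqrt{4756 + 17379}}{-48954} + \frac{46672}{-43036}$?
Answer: $- \frac{11668}{10759} - \frac{\sqrt{22135}}{48954} \approx -1.0875$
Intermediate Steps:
$\frac{\sqrt{4756 + 17379}}{-48954} + \frac{46672}{-43036} = \sqrt{22135} \left(- \frac{1}{48954}\right) + 46672 \left(- \frac{1}{43036}\right) = - \frac{\sqrt{22135}}{48954} - \frac{11668}{10759} = - \frac{11668}{10759} - \frac{\sqrt{22135}}{48954}$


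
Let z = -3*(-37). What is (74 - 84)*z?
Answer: -1110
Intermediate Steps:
z = 111
(74 - 84)*z = (74 - 84)*111 = -10*111 = -1110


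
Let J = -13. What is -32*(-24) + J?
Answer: 755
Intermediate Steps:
-32*(-24) + J = -32*(-24) - 13 = 768 - 13 = 755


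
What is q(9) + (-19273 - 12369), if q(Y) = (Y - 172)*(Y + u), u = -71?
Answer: -21536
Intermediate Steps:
q(Y) = (-172 + Y)*(-71 + Y) (q(Y) = (Y - 172)*(Y - 71) = (-172 + Y)*(-71 + Y))
q(9) + (-19273 - 12369) = (12212 + 9² - 243*9) + (-19273 - 12369) = (12212 + 81 - 2187) - 31642 = 10106 - 31642 = -21536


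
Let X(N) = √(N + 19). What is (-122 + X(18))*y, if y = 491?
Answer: -59902 + 491*√37 ≈ -56915.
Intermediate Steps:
X(N) = √(19 + N)
(-122 + X(18))*y = (-122 + √(19 + 18))*491 = (-122 + √37)*491 = -59902 + 491*√37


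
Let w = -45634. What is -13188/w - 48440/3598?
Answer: -77252162/5863969 ≈ -13.174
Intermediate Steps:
-13188/w - 48440/3598 = -13188/(-45634) - 48440/3598 = -13188*(-1/45634) - 48440*1/3598 = 6594/22817 - 3460/257 = -77252162/5863969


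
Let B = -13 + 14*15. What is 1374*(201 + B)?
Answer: 546852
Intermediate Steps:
B = 197 (B = -13 + 210 = 197)
1374*(201 + B) = 1374*(201 + 197) = 1374*398 = 546852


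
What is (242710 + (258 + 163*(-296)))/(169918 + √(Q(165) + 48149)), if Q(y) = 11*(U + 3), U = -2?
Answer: 1181658320/1031145663 - 194720*√3010/7218019641 ≈ 1.1445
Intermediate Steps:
Q(y) = 11 (Q(y) = 11*(-2 + 3) = 11*1 = 11)
(242710 + (258 + 163*(-296)))/(169918 + √(Q(165) + 48149)) = (242710 + (258 + 163*(-296)))/(169918 + √(11 + 48149)) = (242710 + (258 - 48248))/(169918 + √48160) = (242710 - 47990)/(169918 + 4*√3010) = 194720/(169918 + 4*√3010)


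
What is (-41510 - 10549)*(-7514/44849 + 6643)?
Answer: -2215663710741/6407 ≈ -3.4582e+8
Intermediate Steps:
(-41510 - 10549)*(-7514/44849 + 6643) = -52059*(-7514*1/44849 + 6643) = -52059*(-7514/44849 + 6643) = -52059*297924393/44849 = -2215663710741/6407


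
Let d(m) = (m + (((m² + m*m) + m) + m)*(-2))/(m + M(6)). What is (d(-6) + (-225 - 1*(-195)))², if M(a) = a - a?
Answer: 81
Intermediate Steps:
M(a) = 0
d(m) = (-4*m² - 3*m)/m (d(m) = (m + (((m² + m*m) + m) + m)*(-2))/(m + 0) = (m + (((m² + m²) + m) + m)*(-2))/m = (m + ((2*m² + m) + m)*(-2))/m = (m + ((m + 2*m²) + m)*(-2))/m = (m + (2*m + 2*m²)*(-2))/m = (m + (-4*m - 4*m²))/m = (-4*m² - 3*m)/m)
(d(-6) + (-225 - 1*(-195)))² = ((-3 - 4*(-6)) + (-225 - 1*(-195)))² = ((-3 + 24) + (-225 + 195))² = (21 - 30)² = (-9)² = 81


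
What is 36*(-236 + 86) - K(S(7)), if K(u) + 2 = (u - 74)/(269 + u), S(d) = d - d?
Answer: -1451988/269 ≈ -5397.7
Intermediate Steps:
S(d) = 0
K(u) = -2 + (-74 + u)/(269 + u) (K(u) = -2 + (u - 74)/(269 + u) = -2 + (-74 + u)/(269 + u))
36*(-236 + 86) - K(S(7)) = 36*(-236 + 86) - (-612 - 1*0)/(269 + 0) = 36*(-150) - (-612 + 0)/269 = -5400 - (-612)/269 = -5400 - 1*(-612/269) = -5400 + 612/269 = -1451988/269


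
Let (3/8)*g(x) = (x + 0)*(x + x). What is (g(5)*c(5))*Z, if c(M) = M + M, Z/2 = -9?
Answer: -24000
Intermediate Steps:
Z = -18 (Z = 2*(-9) = -18)
g(x) = 16*x²/3 (g(x) = 8*((x + 0)*(x + x))/3 = 8*(x*(2*x))/3 = 8*(2*x²)/3 = 16*x²/3)
c(M) = 2*M
(g(5)*c(5))*Z = (((16/3)*5²)*(2*5))*(-18) = (((16/3)*25)*10)*(-18) = ((400/3)*10)*(-18) = (4000/3)*(-18) = -24000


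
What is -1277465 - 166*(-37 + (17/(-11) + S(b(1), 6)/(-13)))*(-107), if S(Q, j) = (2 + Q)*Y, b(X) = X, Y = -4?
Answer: -278237055/143 ≈ -1.9457e+6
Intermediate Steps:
S(Q, j) = -8 - 4*Q (S(Q, j) = (2 + Q)*(-4) = -8 - 4*Q)
-1277465 - 166*(-37 + (17/(-11) + S(b(1), 6)/(-13)))*(-107) = -1277465 - 166*(-37 + (17/(-11) + (-8 - 4*1)/(-13)))*(-107) = -1277465 - 166*(-37 + (17*(-1/11) + (-8 - 4)*(-1/13)))*(-107) = -1277465 - 166*(-37 + (-17/11 - 12*(-1/13)))*(-107) = -1277465 - 166*(-37 + (-17/11 + 12/13))*(-107) = -1277465 - 166*(-37 - 89/143)*(-107) = -1277465 - 166*(-5380/143)*(-107) = -1277465 + (893080/143)*(-107) = -1277465 - 95559560/143 = -278237055/143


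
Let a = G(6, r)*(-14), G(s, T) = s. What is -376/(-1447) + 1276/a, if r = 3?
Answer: -453697/30387 ≈ -14.931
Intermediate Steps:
a = -84 (a = 6*(-14) = -84)
-376/(-1447) + 1276/a = -376/(-1447) + 1276/(-84) = -376*(-1/1447) + 1276*(-1/84) = 376/1447 - 319/21 = -453697/30387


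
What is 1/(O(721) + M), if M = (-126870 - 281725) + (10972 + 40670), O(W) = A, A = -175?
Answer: -1/357128 ≈ -2.8001e-6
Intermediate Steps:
O(W) = -175
M = -356953 (M = -408595 + 51642 = -356953)
1/(O(721) + M) = 1/(-175 - 356953) = 1/(-357128) = -1/357128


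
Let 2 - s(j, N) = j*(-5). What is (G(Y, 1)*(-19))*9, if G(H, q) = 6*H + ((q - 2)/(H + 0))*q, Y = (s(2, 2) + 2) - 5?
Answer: -9215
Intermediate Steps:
s(j, N) = 2 + 5*j (s(j, N) = 2 - j*(-5) = 2 - (-5)*j = 2 + 5*j)
Y = 9 (Y = ((2 + 5*2) + 2) - 5 = ((2 + 10) + 2) - 5 = (12 + 2) - 5 = 14 - 5 = 9)
G(H, q) = 6*H + q*(-2 + q)/H (G(H, q) = 6*H + ((-2 + q)/H)*q = 6*H + q*(-2 + q)/H)
(G(Y, 1)*(-19))*9 = (((1**2 - 2*1 + 6*9**2)/9)*(-19))*9 = (((1 - 2 + 6*81)/9)*(-19))*9 = (((1 - 2 + 486)/9)*(-19))*9 = (((1/9)*485)*(-19))*9 = ((485/9)*(-19))*9 = -9215/9*9 = -9215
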